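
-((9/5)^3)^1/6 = -243/250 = -0.97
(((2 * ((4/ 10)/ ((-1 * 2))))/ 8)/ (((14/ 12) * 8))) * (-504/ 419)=27/ 4190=0.01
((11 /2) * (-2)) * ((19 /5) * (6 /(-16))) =627 /40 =15.68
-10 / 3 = -3.33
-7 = -7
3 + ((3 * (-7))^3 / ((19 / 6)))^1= -55509 / 19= -2921.53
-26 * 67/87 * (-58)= 3484/3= 1161.33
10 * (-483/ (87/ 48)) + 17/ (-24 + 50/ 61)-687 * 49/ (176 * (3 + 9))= -38705069699/ 14434112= -2681.50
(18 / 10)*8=72 / 5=14.40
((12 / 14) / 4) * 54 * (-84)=-972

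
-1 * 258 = -258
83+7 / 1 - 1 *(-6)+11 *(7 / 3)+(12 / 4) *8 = 437 / 3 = 145.67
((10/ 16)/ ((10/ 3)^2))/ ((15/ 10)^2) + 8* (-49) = -15679/ 40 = -391.98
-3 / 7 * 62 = -186 / 7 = -26.57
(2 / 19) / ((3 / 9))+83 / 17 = 1679 / 323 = 5.20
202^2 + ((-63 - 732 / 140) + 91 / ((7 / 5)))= 40800.77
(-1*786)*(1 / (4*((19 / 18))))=-3537 / 19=-186.16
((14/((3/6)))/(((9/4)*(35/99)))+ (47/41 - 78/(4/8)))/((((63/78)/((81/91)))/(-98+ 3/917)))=119029474458/9211265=12922.16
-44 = -44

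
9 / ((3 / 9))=27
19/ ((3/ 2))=38/ 3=12.67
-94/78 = -47/39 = -1.21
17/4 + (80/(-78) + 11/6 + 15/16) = 6.00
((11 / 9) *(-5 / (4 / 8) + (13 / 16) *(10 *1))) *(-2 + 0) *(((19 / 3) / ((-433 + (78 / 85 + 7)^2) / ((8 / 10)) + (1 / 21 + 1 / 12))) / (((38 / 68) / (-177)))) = 1115987950 / 56169521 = 19.87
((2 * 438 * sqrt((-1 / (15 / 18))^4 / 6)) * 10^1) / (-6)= -1752 * sqrt(6) / 5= -858.30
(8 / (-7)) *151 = -1208 / 7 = -172.57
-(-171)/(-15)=-57/5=-11.40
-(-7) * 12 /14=6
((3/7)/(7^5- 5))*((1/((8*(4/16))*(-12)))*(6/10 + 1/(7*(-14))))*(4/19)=-289/2189972680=-0.00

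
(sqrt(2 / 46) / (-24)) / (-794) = sqrt(23) / 438288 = 0.00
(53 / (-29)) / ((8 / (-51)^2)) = -137853 / 232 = -594.19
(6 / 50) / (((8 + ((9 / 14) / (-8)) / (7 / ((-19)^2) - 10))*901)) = 403536 / 24263456975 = 0.00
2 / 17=0.12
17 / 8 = 2.12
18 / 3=6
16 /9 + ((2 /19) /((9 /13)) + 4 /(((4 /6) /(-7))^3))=-527657 /114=-4628.57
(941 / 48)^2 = 885481 / 2304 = 384.32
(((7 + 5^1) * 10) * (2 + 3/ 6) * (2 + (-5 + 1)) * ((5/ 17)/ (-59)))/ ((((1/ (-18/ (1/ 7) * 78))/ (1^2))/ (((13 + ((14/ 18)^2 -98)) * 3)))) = 7464912000/ 1003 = 7442584.25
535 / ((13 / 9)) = 4815 / 13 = 370.38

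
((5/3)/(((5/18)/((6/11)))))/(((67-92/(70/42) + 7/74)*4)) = 370/5379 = 0.07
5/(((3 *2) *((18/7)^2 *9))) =245/17496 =0.01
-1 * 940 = -940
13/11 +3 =46/11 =4.18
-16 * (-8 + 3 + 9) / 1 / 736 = -2 / 23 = -0.09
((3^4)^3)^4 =79766443076872509863361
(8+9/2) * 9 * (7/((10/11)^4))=922383/800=1152.98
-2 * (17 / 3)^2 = -578 / 9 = -64.22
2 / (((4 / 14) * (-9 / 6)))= -14 / 3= -4.67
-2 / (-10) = 1 / 5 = 0.20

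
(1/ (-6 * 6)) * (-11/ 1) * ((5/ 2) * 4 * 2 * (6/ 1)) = 110/ 3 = 36.67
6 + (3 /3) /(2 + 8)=61 /10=6.10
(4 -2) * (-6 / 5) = -12 / 5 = -2.40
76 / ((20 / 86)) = 1634 / 5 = 326.80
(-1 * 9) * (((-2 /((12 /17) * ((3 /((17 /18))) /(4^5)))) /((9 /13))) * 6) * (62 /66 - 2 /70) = 64890.50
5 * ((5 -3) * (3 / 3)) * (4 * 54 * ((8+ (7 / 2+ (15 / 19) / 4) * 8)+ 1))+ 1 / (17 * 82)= 2207092339 / 26486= 83330.53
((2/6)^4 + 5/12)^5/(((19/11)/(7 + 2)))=570777291689/7537653033984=0.08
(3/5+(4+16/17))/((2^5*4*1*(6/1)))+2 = 2.01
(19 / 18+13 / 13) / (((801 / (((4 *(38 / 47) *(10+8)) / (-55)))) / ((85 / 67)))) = -95608 / 27745839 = -0.00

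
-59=-59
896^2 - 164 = 802652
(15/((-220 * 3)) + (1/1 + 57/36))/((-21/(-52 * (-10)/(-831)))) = 43940/575883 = 0.08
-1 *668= -668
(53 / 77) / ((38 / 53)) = 2809 / 2926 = 0.96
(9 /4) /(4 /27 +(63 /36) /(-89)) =21627 /1235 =17.51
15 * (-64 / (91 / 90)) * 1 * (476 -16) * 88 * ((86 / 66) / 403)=-4557312000 / 36673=-124268.86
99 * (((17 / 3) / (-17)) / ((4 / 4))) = -33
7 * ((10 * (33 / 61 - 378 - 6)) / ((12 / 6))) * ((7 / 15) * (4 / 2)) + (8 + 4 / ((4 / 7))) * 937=93249 / 61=1528.67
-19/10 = -1.90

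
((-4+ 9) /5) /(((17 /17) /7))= 7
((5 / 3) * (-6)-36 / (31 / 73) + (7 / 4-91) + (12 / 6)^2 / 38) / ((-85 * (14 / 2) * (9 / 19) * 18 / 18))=25489 / 39060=0.65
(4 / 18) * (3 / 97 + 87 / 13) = 1884 / 1261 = 1.49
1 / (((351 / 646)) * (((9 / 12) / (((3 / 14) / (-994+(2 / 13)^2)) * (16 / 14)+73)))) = 258774501704 / 1444561209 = 179.14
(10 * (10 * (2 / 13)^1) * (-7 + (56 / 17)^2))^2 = 49550760000 / 14115049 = 3510.49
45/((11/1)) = 45/11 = 4.09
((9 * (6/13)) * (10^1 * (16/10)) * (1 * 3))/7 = 2592/91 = 28.48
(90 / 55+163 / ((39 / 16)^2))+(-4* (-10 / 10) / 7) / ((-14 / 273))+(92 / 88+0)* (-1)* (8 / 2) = 1609922 / 117117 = 13.75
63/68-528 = -35841/68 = -527.07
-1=-1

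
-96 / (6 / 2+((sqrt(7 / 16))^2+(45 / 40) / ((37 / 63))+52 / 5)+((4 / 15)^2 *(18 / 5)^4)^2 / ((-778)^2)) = -699859625000000000 / 114844604095529091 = -6.09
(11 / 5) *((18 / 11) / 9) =2 / 5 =0.40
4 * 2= 8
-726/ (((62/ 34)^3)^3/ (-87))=7490247455303514/ 26439622160671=283.30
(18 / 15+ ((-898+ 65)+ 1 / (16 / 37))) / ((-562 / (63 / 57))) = 1393539 / 854240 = 1.63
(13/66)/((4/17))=221/264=0.84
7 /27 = 0.26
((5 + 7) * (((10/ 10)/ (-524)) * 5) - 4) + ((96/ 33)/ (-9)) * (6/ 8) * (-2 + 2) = -4.11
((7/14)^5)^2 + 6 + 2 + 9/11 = 99339/11264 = 8.82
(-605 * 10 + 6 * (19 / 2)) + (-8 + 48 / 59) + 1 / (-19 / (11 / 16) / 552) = -13497199 / 2242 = -6020.16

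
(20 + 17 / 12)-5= 197 / 12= 16.42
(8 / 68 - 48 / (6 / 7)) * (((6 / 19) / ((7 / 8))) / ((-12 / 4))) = 800 / 119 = 6.72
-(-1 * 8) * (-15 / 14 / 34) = -30 / 119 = -0.25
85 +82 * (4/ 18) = 929/ 9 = 103.22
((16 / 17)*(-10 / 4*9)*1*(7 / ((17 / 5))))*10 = -126000 / 289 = -435.99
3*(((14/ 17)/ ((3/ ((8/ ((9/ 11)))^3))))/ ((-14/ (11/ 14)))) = -3748096/ 86751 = -43.21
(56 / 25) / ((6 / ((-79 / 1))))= -2212 / 75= -29.49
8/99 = 0.08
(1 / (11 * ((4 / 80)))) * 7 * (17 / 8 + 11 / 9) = 8435 / 198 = 42.60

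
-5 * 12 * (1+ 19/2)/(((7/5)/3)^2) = -20250/7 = -2892.86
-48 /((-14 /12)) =288 /7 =41.14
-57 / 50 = -1.14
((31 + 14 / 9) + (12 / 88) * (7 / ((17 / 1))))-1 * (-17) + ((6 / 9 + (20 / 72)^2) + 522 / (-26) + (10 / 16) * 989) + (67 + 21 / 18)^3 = 249996689311 / 787644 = 317398.07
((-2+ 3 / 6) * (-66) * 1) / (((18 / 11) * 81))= 121 / 162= 0.75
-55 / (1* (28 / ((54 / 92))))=-1485 / 1288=-1.15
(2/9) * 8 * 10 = 160/9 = 17.78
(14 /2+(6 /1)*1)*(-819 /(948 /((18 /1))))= -31941 /158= -202.16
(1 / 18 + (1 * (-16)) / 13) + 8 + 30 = 8617 / 234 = 36.82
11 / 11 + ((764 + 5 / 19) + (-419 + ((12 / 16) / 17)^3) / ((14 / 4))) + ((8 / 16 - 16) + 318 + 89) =21684410353 / 20909728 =1037.05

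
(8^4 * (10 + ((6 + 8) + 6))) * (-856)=-105185280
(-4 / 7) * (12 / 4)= -12 / 7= -1.71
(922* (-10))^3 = -783777448000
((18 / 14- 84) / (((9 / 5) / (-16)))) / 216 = 1930 / 567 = 3.40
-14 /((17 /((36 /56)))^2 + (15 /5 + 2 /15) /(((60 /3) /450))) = -2268 /124709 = -0.02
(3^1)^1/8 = 3/8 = 0.38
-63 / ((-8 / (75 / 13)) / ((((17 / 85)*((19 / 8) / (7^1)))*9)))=23085 / 832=27.75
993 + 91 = 1084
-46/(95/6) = -276/95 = -2.91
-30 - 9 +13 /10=-377 /10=-37.70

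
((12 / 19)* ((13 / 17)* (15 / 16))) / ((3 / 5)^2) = 1.26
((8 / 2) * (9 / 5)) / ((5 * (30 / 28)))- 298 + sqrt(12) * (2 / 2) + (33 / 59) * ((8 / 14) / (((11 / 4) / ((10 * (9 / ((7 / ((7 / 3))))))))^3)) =2 * sqrt(3) + 738901214 / 6246625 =121.75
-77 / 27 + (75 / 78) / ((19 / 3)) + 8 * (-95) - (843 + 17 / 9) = -1607.59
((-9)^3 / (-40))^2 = 531441 / 1600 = 332.15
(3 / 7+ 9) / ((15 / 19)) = 418 / 35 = 11.94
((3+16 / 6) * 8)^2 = 18496 / 9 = 2055.11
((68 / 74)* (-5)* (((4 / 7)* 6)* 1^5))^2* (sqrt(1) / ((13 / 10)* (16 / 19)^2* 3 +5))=30046752000 / 940274377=31.96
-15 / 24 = -5 / 8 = -0.62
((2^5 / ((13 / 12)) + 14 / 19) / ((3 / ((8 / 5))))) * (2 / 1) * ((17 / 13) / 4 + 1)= 687976 / 16055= 42.85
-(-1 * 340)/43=340/43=7.91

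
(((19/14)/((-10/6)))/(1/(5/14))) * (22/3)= -209/98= -2.13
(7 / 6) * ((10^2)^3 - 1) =2333331 / 2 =1166665.50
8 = 8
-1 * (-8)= 8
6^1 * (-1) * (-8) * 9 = 432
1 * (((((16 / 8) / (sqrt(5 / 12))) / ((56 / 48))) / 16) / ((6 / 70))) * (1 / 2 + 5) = 11 * sqrt(15) / 4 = 10.65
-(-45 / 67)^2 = -2025 / 4489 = -0.45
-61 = -61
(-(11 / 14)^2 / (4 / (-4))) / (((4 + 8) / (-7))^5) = -41503 / 995328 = -0.04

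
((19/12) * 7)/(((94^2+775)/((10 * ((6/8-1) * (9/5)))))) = -57/10984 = -0.01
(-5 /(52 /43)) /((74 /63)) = -13545 /3848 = -3.52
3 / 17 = 0.18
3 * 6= 18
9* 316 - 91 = 2753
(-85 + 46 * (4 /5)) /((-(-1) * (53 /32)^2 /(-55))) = 2714624 /2809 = 966.40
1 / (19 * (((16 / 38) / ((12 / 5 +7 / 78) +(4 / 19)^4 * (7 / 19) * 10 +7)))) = 9171031199 / 7725428880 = 1.19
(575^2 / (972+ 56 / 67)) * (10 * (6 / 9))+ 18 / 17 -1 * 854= 234815375 / 166209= 1412.77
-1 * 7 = -7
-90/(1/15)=-1350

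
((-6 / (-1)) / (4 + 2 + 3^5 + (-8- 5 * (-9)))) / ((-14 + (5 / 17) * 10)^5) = -4259571 / 33583448065024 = -0.00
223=223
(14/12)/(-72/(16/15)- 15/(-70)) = -0.02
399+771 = 1170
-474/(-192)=79/32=2.47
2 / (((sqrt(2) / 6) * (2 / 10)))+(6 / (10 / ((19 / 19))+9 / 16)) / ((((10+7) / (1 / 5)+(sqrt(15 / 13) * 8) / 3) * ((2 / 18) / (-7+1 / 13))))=-3965760 / 9513179+124416 * sqrt(195) / 123671327+30 * sqrt(2)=42.02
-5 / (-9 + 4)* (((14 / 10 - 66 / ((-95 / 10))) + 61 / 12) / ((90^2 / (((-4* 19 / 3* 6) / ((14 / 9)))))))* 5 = -15311 / 18900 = -0.81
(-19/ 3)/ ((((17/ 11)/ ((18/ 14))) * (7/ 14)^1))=-1254/ 119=-10.54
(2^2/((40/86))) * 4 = 34.40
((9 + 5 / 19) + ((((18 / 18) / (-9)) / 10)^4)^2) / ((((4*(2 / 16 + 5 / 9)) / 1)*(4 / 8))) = 757622289600000019 / 111323603475000000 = 6.81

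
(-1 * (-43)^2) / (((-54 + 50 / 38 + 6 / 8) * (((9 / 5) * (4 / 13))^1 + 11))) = 9134060 / 2964197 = 3.08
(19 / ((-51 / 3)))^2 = 361 / 289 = 1.25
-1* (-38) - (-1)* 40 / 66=1274 / 33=38.61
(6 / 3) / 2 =1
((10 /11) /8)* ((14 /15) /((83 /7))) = 49 /5478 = 0.01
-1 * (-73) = 73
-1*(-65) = 65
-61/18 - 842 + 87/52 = -394859/468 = -843.72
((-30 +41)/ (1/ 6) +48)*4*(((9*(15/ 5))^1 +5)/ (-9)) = -4864/ 3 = -1621.33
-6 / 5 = -1.20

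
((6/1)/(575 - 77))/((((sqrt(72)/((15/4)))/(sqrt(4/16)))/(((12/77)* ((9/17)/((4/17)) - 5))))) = -15* sqrt(2)/18592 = -0.00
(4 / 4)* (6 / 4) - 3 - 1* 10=-11.50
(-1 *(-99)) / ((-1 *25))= -99 / 25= -3.96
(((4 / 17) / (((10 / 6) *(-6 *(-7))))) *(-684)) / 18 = -0.13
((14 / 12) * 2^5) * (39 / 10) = 728 / 5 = 145.60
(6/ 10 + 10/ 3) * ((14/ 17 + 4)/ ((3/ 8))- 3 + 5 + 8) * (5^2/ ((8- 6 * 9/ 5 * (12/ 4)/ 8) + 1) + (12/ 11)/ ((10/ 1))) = 15972716/ 34425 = 463.99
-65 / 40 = -13 / 8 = -1.62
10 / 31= 0.32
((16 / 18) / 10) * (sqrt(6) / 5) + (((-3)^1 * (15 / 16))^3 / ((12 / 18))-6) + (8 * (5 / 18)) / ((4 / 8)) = -2575063 / 73728 + 4 * sqrt(6) / 225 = -34.88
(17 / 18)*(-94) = -88.78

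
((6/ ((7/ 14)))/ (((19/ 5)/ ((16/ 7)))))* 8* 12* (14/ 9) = 20480/ 19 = 1077.89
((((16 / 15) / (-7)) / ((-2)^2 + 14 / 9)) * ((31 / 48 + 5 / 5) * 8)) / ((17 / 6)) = -0.13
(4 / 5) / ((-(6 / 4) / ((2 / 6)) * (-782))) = 4 / 17595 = 0.00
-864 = -864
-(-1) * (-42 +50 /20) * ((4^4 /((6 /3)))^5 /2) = -678604832768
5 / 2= 2.50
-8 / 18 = -4 / 9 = -0.44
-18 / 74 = -9 / 37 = -0.24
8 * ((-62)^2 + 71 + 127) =32336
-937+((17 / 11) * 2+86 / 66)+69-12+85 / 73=-2106530 / 2409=-874.44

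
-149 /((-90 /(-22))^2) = -8.90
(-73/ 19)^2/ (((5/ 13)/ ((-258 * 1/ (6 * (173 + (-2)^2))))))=-9.32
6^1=6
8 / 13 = 0.62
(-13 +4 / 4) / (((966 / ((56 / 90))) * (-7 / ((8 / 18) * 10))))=64 / 13041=0.00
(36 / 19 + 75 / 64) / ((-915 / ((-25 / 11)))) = 565 / 74176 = 0.01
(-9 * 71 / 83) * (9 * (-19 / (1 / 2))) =218538 / 83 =2632.99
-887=-887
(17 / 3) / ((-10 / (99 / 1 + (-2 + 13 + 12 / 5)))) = -4777 / 75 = -63.69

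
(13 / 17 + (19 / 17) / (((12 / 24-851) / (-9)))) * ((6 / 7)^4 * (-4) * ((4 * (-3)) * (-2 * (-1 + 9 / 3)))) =-22993920 / 285719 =-80.48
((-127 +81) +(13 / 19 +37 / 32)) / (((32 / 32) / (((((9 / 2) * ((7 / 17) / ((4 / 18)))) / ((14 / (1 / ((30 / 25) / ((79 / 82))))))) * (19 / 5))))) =-57268917 / 713728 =-80.24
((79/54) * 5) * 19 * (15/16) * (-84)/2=-262675/48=-5472.40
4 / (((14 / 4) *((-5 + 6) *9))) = 8 / 63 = 0.13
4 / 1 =4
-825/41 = -20.12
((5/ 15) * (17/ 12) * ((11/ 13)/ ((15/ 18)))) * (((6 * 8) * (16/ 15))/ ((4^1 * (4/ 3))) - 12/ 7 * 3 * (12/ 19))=131648/ 43225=3.05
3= 3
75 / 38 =1.97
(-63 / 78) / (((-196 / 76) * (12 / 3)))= 57 / 728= 0.08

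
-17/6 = -2.83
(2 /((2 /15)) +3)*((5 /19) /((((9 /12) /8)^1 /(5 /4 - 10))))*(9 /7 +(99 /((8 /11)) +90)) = -1910250 /19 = -100539.47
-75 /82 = -0.91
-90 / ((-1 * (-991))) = -90 / 991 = -0.09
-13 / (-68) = 13 / 68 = 0.19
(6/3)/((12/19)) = 19/6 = 3.17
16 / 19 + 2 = 54 / 19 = 2.84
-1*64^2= -4096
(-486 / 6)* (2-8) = 486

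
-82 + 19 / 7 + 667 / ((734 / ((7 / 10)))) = -4041017 / 51380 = -78.65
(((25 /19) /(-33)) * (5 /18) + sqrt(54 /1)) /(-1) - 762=-8599807 /11286 - 3 * sqrt(6)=-769.34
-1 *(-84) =84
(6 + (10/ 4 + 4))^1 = 25/ 2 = 12.50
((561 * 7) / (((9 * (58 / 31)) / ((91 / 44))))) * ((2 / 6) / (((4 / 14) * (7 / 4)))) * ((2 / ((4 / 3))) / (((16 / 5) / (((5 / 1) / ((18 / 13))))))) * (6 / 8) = 408.22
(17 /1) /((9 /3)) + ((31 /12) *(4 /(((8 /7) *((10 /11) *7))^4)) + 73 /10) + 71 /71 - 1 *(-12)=1063745957 /40960000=25.97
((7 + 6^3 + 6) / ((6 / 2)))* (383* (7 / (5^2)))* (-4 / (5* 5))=-2455796 / 1875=-1309.76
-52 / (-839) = 52 / 839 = 0.06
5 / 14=0.36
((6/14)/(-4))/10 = -3/280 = -0.01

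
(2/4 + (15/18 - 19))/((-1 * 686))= 0.03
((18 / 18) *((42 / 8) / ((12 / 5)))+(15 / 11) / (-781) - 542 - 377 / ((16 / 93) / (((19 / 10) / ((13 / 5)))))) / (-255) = 8.40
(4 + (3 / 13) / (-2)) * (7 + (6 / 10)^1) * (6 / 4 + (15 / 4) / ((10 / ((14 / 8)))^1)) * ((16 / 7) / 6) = 44137 / 1820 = 24.25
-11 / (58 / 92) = -506 / 29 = -17.45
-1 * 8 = -8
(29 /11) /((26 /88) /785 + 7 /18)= 819540 /121007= 6.77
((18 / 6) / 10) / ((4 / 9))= 27 / 40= 0.68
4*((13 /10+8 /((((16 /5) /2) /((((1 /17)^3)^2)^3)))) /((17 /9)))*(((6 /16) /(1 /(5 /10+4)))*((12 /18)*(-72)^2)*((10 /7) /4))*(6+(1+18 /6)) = 57339.83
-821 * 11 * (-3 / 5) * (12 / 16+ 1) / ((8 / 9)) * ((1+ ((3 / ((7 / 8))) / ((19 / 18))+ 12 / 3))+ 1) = 29991951 / 304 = 98657.73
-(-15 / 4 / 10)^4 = -81 / 4096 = -0.02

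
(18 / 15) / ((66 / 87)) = 87 / 55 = 1.58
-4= -4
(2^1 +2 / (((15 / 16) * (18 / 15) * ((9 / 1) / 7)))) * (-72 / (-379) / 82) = 1096 / 139851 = 0.01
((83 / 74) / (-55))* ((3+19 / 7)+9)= -8549 / 28490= -0.30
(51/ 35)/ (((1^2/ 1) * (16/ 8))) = 51/ 70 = 0.73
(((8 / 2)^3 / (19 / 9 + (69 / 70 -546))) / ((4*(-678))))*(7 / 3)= 0.00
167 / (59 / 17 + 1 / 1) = 2839 / 76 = 37.36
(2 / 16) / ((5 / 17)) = 17 / 40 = 0.42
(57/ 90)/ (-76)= -1/ 120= -0.01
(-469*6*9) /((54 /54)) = -25326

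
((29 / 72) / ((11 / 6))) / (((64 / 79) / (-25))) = -57275 / 8448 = -6.78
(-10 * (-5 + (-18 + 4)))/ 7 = 190/ 7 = 27.14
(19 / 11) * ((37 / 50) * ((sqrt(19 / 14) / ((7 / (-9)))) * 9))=-56943 * sqrt(266) / 53900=-17.23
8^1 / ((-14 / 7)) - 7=-11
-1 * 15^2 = -225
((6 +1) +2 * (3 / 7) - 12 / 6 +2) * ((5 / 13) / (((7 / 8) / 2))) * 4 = 17600 / 637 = 27.63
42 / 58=21 / 29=0.72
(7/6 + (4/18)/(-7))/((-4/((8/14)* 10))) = -715/441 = -1.62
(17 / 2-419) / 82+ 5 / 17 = -13137 / 2788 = -4.71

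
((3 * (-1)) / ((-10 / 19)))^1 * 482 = 13737 / 5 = 2747.40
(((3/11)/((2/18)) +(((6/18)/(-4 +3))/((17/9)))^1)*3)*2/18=142/187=0.76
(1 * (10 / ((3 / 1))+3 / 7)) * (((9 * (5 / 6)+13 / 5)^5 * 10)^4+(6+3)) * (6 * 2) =963950131558893791341378892326525710258079 / 17500000000000000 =55082864660508216648078790.00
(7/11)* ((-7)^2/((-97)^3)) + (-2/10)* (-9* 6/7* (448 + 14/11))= 34794743737/50197015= 693.16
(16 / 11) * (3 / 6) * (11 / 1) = 8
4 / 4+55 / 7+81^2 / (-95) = -40037 / 665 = -60.21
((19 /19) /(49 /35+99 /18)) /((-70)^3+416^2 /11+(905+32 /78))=-286 /644043217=-0.00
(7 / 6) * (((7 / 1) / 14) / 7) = 1 / 12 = 0.08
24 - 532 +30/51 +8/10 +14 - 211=-59807/85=-703.61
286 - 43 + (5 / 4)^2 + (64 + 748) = 16905 / 16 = 1056.56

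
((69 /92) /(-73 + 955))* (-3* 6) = -3 /196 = -0.02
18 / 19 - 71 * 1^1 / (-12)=1565 / 228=6.86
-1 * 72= -72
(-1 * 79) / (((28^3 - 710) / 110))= -4345 / 10621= -0.41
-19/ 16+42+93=2141/ 16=133.81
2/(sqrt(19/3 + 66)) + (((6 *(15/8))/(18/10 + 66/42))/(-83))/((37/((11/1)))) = -17325/1449512 + 2 *sqrt(651)/217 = 0.22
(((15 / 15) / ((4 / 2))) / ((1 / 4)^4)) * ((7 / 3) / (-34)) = -448 / 51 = -8.78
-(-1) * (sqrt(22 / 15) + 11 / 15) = 11 / 15 + sqrt(330) / 15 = 1.94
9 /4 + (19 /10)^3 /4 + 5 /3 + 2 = 91577 /12000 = 7.63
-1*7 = -7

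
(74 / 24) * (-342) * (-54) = 56943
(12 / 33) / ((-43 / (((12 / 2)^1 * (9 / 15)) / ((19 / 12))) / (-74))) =63936 / 44935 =1.42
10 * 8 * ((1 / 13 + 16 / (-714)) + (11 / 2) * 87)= 177677720 / 4641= 38284.36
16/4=4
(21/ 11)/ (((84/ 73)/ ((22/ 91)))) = 73/ 182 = 0.40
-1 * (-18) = 18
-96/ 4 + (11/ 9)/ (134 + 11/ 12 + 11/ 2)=-121276/ 5055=-23.99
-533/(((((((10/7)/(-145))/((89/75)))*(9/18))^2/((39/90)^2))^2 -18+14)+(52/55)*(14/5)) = 446043782800999632456782575/1132036746845769787041732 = 394.02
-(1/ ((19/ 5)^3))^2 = -15625/ 47045881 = -0.00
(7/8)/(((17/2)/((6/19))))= 21/646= 0.03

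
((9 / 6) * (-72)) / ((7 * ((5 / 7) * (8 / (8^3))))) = -6912 / 5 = -1382.40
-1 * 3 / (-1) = 3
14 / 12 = 1.17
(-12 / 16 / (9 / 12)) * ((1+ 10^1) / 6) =-11 / 6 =-1.83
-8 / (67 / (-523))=4184 / 67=62.45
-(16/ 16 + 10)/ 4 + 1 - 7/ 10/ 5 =-189/ 100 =-1.89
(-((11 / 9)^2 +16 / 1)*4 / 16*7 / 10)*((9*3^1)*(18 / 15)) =-9919 / 100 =-99.19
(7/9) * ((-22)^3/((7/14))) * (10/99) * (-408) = 18430720/27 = 682619.26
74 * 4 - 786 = -490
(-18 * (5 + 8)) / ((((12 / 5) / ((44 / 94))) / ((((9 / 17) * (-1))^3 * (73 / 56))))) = 114150465 / 12931016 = 8.83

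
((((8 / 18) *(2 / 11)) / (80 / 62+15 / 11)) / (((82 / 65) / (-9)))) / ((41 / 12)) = -19344 / 304261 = -0.06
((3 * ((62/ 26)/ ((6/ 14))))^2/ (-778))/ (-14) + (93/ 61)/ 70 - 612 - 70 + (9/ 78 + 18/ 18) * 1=-382241193199/ 561428140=-680.84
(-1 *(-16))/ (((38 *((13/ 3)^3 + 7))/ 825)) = 89100/ 22667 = 3.93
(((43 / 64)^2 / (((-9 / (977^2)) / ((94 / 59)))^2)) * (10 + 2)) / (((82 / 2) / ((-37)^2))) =5094649724255094791089 / 986487552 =5164433868350.62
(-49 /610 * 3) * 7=-1029 /610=-1.69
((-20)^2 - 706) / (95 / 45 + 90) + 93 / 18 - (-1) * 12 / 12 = 14149 / 4974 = 2.84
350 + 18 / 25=8768 / 25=350.72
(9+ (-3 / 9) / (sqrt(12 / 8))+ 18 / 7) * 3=243 / 7- sqrt(6) / 3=33.90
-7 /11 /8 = -7 /88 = -0.08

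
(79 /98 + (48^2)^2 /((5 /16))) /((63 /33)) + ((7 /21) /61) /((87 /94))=485906603885911 /54609030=8897916.77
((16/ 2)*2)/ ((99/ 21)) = 112/ 33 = 3.39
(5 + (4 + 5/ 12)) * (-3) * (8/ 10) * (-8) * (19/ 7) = 17176/ 35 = 490.74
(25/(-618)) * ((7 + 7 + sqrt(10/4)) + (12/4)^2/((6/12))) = -400/309 - 25 * sqrt(10)/1236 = -1.36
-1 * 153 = -153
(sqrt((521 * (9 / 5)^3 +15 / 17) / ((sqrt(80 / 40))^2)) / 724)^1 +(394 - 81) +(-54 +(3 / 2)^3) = sqrt(274491690) / 307700 +2099 / 8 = 262.43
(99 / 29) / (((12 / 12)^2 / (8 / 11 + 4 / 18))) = 94 / 29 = 3.24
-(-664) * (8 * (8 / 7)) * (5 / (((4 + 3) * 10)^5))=1328 / 73530625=0.00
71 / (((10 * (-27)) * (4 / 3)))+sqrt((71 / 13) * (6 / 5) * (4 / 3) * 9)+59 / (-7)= -21737 / 2520+6 * sqrt(9230) / 65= 0.24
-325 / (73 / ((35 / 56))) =-1625 / 584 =-2.78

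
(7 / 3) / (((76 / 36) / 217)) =4557 / 19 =239.84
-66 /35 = -1.89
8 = 8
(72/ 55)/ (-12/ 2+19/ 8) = -576/ 1595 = -0.36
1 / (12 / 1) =1 / 12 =0.08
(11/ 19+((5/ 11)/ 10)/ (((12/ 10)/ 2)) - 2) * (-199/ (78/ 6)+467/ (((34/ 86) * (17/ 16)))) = -1475.04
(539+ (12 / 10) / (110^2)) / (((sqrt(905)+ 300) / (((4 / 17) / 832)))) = 48914259 / 95299575800 -16304753 * sqrt(905) / 9529957580000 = 0.00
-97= -97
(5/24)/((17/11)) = 55/408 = 0.13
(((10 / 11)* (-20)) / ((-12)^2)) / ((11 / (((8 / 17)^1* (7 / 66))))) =-0.00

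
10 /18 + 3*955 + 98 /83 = 2141452 /747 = 2866.74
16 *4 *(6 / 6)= 64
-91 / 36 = -2.53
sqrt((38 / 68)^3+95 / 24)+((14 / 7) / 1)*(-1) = -2+sqrt(3106614) / 867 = 0.03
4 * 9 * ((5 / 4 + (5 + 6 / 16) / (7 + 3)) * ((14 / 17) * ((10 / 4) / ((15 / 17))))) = 3003 / 20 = 150.15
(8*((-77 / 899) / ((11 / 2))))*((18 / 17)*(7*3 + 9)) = -60480 / 15283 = -3.96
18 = 18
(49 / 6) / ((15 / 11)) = 539 / 90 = 5.99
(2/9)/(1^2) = 2/9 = 0.22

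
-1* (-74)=74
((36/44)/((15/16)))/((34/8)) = 192/935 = 0.21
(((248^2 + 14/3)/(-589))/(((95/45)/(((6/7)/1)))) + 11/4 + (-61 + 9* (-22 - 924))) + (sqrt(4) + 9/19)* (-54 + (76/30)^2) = -8732.35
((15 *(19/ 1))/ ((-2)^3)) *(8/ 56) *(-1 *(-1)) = -285/ 56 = -5.09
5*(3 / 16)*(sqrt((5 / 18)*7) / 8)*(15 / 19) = 75*sqrt(70) / 4864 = 0.13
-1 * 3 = -3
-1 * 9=-9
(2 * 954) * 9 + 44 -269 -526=16421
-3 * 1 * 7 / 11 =-21 / 11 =-1.91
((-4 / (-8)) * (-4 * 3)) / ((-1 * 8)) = 3 / 4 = 0.75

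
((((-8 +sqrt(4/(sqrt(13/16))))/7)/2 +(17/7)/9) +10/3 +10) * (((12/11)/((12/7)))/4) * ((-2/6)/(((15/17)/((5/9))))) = -13957/32076 - 17 * 13^(3/4)/23166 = -0.44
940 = 940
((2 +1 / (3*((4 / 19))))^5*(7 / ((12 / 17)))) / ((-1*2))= -17494004717 / 5971968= -2929.35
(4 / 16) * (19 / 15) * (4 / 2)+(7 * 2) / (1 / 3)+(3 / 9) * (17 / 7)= 3041 / 70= 43.44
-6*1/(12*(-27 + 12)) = 1/30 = 0.03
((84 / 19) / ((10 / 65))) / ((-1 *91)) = -6 / 19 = -0.32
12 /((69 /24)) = 96 /23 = 4.17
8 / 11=0.73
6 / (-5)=-6 / 5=-1.20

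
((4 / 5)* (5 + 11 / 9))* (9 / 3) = 224 / 15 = 14.93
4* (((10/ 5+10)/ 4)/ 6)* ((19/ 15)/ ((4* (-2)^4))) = 19/ 480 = 0.04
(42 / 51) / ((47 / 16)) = 224 / 799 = 0.28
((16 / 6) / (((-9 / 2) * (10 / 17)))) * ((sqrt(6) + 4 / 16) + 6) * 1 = -8.76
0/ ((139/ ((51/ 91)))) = 0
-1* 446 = -446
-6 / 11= -0.55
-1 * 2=-2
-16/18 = -8/9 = -0.89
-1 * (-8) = 8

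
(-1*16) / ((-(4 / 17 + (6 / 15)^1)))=680 / 27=25.19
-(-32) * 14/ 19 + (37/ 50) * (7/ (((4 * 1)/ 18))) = 89089/ 1900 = 46.89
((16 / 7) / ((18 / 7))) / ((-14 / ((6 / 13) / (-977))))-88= -23471440 / 266721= -88.00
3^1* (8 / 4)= 6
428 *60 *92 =2362560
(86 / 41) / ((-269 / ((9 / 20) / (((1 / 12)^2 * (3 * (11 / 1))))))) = -9288 / 606595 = -0.02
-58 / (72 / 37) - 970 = -999.81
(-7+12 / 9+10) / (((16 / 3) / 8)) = 13 / 2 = 6.50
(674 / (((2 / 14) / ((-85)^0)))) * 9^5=278593182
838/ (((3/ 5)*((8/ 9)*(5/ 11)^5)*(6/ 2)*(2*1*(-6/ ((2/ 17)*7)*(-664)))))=472362583/ 169320000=2.79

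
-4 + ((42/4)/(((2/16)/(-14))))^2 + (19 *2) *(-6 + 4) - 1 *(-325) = 1383221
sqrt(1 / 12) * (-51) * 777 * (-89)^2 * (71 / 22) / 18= -16245898.96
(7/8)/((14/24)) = 1.50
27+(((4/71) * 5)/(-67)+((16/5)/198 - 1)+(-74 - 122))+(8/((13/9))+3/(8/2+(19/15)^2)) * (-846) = -15762153558344/2969295615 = -5308.38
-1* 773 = -773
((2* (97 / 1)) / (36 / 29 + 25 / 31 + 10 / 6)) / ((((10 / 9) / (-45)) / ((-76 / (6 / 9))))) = 1207848753 / 5009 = 241135.71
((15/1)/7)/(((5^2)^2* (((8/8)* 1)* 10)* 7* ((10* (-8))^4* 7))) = 3/17561600000000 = 0.00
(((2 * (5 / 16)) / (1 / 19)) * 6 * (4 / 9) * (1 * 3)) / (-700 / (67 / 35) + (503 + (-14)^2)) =6365 / 22333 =0.29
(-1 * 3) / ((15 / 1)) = -1 / 5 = -0.20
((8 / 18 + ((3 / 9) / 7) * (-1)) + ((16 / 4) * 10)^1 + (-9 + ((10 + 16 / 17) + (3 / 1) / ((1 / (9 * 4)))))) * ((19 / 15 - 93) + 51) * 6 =-196756664 / 5355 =-36742.61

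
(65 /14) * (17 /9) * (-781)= -863005 /126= -6849.25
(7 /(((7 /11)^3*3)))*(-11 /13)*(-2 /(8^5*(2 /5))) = 73205 /62619648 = 0.00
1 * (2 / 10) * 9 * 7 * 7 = 441 / 5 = 88.20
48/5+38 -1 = 46.60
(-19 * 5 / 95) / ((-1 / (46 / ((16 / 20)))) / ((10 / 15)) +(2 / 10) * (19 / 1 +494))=-0.01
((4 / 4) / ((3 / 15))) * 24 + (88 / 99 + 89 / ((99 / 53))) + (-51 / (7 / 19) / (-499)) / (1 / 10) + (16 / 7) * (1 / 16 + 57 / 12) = 63043892 / 345807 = 182.31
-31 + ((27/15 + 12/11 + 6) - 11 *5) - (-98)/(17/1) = -66707/935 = -71.34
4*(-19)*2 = -152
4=4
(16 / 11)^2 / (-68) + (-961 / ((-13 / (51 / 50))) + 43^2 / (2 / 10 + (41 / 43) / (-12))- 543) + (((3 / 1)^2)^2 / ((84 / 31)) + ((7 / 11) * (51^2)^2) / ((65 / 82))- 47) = 5445938.67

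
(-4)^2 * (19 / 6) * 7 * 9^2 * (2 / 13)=57456 / 13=4419.69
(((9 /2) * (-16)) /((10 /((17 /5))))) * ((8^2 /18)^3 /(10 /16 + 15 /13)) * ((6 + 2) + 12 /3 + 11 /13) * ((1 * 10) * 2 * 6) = -23815258112 /24975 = -953563.89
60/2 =30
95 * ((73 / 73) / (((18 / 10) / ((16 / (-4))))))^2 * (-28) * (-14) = 14896000 / 81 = 183901.23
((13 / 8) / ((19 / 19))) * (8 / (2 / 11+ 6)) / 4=143 / 272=0.53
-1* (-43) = 43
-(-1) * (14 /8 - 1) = 3 /4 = 0.75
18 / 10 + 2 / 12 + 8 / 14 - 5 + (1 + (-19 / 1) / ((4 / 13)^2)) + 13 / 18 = -1015193 / 5040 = -201.43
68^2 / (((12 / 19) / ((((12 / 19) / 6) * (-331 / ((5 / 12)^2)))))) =-36733056 / 25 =-1469322.24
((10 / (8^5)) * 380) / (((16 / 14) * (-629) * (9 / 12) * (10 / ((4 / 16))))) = -665 / 123666432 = -0.00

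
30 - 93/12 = 89/4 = 22.25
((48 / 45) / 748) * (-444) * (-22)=1184 / 85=13.93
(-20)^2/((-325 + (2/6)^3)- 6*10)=-5400/5197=-1.04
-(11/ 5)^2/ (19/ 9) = -1089/ 475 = -2.29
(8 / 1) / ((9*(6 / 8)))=32 / 27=1.19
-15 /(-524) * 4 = 15 /131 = 0.11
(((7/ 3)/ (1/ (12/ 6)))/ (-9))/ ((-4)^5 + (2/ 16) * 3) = 112/ 221103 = 0.00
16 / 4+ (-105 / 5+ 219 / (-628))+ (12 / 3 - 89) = -64275 / 628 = -102.35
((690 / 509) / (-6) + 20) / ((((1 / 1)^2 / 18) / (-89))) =-16124130 / 509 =-31678.06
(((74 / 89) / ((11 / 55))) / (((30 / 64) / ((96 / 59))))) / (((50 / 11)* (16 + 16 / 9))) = 117216 / 656375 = 0.18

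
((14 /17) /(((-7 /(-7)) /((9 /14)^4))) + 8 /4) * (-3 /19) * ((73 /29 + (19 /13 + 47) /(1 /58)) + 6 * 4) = -958.99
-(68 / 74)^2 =-1156 / 1369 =-0.84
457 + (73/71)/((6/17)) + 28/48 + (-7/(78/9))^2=5533325/11999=461.15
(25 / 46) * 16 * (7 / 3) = 1400 / 69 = 20.29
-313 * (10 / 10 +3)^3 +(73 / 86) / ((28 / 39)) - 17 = -48275145 / 2408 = -20047.82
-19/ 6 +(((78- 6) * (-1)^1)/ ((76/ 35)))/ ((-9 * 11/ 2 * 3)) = -3691/ 1254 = -2.94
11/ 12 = 0.92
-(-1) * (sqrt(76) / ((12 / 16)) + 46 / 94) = 23 / 47 + 8 * sqrt(19) / 3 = 12.11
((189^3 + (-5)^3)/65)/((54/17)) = 57384724/1755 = 32697.85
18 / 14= 9 / 7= 1.29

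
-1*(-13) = 13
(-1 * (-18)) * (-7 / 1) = -126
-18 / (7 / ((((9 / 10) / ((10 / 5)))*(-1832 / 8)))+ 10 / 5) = -18549 / 1991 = -9.32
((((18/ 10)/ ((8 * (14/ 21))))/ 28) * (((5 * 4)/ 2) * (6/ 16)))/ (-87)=-27/ 51968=-0.00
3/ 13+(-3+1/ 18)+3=67/ 234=0.29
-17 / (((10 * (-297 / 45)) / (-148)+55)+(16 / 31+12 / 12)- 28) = -38998 / 66439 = -0.59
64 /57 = 1.12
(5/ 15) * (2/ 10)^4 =1/ 1875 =0.00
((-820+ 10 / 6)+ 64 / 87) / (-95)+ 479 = 4030066 / 8265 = 487.61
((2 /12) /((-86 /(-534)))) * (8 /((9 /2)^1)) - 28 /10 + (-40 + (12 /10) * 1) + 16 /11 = -38.31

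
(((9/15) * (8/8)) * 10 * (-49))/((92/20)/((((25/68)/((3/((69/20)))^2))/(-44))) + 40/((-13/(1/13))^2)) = 160941235/227877932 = 0.71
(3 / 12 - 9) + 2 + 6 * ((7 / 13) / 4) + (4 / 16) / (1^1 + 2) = -457 / 78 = -5.86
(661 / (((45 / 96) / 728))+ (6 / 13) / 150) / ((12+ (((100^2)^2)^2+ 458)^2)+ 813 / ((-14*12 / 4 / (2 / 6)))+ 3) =14012777002 / 1365000000000125034000000002863395275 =0.00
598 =598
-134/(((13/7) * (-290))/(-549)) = -257481/1885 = -136.59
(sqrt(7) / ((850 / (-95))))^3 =-48013 * sqrt(7) / 4913000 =-0.03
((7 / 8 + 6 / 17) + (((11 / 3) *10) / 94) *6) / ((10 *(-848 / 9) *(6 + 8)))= -205281 / 758858240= -0.00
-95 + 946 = 851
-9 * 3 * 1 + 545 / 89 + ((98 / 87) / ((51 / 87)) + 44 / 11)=-67880 / 4539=-14.95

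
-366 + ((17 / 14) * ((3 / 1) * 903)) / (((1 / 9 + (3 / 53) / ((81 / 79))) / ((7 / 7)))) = 543549 / 28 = 19412.46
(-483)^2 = 233289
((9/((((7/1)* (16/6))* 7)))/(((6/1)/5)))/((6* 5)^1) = 3/1568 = 0.00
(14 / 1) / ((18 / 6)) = 14 / 3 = 4.67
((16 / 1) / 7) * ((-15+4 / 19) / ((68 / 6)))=-6744 / 2261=-2.98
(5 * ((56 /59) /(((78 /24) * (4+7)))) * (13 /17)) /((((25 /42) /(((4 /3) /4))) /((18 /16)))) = 3528 /55165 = 0.06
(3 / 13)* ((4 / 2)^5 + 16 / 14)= 696 / 91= 7.65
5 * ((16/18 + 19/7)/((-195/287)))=-9307/351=-26.52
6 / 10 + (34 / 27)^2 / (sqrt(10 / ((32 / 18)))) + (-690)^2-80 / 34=2312 *sqrt(10) / 10935 + 40468351 / 85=476098.92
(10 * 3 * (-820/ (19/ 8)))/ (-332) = 49200/ 1577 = 31.20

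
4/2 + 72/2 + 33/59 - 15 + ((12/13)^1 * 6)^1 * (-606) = -2556218/767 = -3332.75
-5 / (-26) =5 / 26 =0.19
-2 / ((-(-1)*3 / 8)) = -16 / 3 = -5.33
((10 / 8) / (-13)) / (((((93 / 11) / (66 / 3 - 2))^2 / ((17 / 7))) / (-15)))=5142500 / 262353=19.60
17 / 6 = 2.83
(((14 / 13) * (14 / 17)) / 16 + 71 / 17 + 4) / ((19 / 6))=1149 / 442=2.60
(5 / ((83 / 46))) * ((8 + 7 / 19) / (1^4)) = 36570 / 1577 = 23.19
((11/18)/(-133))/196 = -11/469224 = -0.00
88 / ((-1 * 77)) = -8 / 7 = -1.14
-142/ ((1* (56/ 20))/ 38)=-13490/ 7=-1927.14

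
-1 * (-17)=17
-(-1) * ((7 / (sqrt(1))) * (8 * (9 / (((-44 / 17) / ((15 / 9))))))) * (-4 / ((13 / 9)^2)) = 1156680 / 1859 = 622.21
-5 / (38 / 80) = -200 / 19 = -10.53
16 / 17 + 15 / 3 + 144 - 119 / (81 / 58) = 64.73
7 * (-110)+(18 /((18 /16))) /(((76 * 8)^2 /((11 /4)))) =-71160309 /92416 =-770.00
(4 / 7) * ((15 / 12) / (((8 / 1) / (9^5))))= 295245 / 56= 5272.23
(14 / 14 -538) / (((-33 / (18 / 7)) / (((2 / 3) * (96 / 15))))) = 68736 / 385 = 178.54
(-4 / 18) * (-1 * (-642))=-428 / 3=-142.67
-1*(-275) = 275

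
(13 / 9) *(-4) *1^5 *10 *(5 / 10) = -28.89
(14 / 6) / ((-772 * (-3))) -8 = -55577 / 6948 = -8.00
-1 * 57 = -57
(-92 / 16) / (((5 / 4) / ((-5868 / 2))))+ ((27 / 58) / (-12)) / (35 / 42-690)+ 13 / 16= 25896291899 / 1918640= 13497.21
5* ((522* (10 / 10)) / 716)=3.65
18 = 18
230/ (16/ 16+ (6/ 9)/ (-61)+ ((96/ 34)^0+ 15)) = 42090/ 3109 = 13.54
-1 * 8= -8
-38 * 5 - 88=-278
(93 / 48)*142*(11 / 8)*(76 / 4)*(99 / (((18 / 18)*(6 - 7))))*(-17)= 774195147 / 64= 12096799.17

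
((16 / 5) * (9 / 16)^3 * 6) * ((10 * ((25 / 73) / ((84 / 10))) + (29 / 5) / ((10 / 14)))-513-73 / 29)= -1732.48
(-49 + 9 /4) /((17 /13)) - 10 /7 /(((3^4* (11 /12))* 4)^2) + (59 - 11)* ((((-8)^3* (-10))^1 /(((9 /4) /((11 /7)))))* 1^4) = 171606.15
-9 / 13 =-0.69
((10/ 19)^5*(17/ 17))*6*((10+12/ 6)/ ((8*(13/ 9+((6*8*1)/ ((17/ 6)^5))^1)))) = 11500841700000/ 54021975467927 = 0.21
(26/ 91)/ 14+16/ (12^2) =58/ 441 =0.13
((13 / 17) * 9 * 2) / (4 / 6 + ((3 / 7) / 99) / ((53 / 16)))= 477477 / 23171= 20.61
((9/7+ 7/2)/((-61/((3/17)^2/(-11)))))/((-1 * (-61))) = 603/165606826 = 0.00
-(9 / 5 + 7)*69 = -3036 / 5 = -607.20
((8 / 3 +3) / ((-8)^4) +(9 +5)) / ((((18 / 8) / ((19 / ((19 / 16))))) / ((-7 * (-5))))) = 3484.79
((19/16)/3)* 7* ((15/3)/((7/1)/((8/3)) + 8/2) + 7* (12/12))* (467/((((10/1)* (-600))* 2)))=-8509207/10176000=-0.84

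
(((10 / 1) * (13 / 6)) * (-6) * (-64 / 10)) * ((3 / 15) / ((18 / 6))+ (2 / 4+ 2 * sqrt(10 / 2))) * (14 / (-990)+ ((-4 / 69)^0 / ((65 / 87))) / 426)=-643264 * sqrt(5) / 35145 - 2733872 / 527175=-46.11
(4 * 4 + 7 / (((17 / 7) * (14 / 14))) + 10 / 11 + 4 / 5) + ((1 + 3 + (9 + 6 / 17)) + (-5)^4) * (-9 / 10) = -517921 / 935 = -553.93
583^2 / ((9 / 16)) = 5438224 / 9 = 604247.11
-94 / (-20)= 47 / 10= 4.70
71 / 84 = 0.85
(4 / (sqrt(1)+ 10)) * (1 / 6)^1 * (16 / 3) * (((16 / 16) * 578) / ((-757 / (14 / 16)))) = -16184 / 74943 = -0.22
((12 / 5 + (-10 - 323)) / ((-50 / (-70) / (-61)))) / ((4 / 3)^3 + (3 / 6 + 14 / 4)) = 19057437 / 4300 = 4431.96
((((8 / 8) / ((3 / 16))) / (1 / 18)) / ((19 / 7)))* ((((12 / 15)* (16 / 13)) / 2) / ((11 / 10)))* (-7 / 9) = -12.31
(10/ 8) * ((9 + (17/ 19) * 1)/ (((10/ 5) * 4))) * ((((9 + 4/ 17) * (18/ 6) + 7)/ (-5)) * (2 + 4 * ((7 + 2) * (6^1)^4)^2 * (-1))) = 3772635872215/ 646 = 5839993610.24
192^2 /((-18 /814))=-1667072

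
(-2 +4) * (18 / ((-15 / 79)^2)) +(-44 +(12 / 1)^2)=27464 / 25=1098.56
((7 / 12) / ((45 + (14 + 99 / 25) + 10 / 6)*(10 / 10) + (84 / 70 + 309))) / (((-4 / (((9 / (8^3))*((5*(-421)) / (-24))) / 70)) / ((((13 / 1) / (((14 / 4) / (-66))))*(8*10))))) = 67728375 / 403013632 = 0.17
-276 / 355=-0.78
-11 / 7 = -1.57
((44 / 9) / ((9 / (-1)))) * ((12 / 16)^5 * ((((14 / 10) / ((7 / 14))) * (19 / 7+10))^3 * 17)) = -98871.90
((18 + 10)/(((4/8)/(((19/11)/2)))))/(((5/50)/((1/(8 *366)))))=665/4026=0.17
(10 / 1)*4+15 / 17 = 695 / 17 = 40.88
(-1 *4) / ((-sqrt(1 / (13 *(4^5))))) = 461.51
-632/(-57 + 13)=158/11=14.36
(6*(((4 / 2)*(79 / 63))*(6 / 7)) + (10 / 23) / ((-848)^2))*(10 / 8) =16.12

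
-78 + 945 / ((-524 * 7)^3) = -549901043463 / 7050013376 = -78.00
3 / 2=1.50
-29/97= -0.30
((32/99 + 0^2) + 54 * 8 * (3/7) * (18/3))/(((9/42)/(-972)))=-5040314.18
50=50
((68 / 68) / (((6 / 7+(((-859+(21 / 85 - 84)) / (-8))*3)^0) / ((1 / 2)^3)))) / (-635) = -7 / 66040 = -0.00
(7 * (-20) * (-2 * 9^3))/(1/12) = 2449440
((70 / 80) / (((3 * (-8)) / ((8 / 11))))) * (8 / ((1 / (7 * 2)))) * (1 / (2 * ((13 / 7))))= -343 / 429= -0.80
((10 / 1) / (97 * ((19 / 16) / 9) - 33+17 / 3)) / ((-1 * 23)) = 1440 / 48139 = 0.03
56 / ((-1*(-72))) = 7 / 9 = 0.78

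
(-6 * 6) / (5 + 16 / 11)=-396 / 71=-5.58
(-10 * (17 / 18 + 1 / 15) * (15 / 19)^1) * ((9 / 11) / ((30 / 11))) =-91 / 38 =-2.39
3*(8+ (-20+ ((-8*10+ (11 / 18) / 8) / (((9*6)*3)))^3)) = -153864383547853 / 4231664861184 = -36.36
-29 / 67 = -0.43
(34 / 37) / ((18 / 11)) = 187 / 333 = 0.56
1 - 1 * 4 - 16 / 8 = -5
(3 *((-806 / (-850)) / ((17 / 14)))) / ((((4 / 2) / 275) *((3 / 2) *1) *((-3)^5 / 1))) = -62062 / 70227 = -0.88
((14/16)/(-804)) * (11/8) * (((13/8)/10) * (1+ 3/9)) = -1001/3087360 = -0.00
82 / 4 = 41 / 2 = 20.50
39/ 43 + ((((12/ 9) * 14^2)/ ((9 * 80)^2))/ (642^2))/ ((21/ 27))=173603477101/ 191408961600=0.91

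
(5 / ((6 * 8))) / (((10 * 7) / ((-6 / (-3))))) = 1 / 336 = 0.00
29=29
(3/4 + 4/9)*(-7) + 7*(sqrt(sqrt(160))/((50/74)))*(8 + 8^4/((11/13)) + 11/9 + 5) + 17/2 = 178885.36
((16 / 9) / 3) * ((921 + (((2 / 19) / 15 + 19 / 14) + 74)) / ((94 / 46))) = 731490712 / 2531655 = 288.94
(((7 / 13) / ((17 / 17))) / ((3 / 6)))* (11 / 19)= 154 / 247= 0.62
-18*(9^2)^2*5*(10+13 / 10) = -6672537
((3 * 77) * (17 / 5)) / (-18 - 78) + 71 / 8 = 111 / 160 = 0.69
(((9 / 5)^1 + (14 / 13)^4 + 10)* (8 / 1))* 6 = 90104592 / 142805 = 630.96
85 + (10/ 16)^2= 5465/ 64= 85.39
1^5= 1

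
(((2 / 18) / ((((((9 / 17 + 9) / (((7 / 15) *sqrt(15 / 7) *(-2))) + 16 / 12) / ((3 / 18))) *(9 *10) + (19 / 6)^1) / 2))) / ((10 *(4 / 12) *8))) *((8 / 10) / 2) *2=-892296 *sqrt(105) / 4975172214085 - 8777797 / 24875861070425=-0.00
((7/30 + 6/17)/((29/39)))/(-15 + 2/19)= -73853/1395190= -0.05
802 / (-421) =-802 / 421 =-1.90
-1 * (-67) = 67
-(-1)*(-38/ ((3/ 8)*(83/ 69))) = -6992/ 83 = -84.24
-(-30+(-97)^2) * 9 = -84411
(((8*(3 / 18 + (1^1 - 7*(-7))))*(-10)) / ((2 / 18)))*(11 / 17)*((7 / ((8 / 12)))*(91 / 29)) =-379639260 / 493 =-770059.35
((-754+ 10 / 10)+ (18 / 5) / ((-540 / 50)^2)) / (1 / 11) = -1341791 / 162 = -8282.66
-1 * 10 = -10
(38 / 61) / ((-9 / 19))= -722 / 549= -1.32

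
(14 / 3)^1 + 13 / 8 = 151 / 24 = 6.29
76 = 76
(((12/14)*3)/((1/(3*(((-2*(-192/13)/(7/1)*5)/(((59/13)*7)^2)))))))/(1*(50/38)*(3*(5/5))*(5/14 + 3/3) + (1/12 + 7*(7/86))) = 695485440/25920176947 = 0.03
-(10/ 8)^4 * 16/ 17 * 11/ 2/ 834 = -6875/ 453696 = -0.02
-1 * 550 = -550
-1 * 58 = -58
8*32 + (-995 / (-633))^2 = 103566409 / 400689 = 258.47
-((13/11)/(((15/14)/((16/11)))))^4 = -71906058305536/10851918350625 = -6.63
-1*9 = -9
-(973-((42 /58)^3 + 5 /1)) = -23599291 /24389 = -967.62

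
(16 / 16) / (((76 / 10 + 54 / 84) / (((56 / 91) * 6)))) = 3360 / 7501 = 0.45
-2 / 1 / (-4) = 1 / 2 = 0.50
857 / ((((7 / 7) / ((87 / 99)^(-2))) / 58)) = 64363.66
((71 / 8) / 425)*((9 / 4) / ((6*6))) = 71 / 54400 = 0.00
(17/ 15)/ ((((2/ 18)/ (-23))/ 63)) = -14779.80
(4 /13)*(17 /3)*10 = 680 /39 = 17.44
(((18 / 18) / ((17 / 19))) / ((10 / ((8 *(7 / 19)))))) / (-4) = -7 / 85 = -0.08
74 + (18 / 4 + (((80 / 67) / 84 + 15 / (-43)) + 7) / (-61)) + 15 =689328383 / 7381122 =93.39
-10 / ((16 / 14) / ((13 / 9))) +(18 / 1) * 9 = 5377 / 36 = 149.36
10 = 10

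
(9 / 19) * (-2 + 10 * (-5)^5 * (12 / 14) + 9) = -1687059 / 133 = -12684.65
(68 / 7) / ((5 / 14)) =136 / 5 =27.20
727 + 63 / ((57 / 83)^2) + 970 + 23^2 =2359.58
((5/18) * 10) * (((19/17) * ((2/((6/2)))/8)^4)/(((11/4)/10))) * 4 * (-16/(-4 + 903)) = -4750/122554377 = -0.00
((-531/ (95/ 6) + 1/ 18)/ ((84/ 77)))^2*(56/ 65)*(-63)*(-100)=19434704727361/ 3801330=5112606.57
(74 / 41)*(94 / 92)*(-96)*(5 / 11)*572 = -43405440 / 943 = -46029.10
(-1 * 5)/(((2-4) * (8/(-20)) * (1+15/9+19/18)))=-225/134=-1.68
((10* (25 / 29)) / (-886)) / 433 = -125 / 5562751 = -0.00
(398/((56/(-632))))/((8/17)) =-267257/28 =-9544.89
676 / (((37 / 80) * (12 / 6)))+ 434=43098 / 37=1164.81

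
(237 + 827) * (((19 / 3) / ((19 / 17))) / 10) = 602.93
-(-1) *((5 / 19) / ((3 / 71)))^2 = 126025 / 3249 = 38.79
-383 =-383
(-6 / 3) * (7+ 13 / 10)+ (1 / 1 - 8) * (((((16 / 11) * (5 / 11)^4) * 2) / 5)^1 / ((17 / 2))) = -227522961 / 13689335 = -16.62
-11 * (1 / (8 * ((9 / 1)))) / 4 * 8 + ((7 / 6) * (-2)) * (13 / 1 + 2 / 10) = -5599 / 180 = -31.11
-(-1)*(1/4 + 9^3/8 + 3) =755/8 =94.38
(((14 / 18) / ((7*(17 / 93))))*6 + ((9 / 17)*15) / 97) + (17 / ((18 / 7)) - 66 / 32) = 1965551 / 237456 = 8.28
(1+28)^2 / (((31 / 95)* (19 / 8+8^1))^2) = 485761600 / 6620329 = 73.37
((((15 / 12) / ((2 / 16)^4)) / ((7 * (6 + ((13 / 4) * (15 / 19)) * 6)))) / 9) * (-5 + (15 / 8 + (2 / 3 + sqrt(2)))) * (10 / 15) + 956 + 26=389120 * sqrt(2) / 153657 + 449803762 / 460971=979.36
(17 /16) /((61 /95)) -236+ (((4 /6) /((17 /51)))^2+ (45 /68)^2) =-16212147 /70516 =-229.91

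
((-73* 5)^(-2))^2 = 1/ 17748900625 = 0.00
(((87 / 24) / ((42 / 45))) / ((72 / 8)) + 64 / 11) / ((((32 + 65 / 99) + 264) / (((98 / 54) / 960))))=161693 / 4059970560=0.00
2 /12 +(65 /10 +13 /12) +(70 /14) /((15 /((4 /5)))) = 481 /60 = 8.02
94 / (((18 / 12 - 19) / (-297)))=55836 / 35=1595.31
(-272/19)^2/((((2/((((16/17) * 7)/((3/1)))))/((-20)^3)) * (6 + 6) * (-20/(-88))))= -2144665600/3249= -660100.22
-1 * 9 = -9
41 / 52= 0.79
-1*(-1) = 1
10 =10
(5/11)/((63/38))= 190/693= 0.27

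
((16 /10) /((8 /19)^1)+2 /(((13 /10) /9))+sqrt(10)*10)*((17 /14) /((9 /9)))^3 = 5635211 /178360+24565*sqrt(10) /1372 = 88.21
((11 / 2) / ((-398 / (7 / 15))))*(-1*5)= 77 / 2388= 0.03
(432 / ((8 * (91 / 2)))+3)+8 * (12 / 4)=2565 / 91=28.19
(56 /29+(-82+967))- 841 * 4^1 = -71835 /29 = -2477.07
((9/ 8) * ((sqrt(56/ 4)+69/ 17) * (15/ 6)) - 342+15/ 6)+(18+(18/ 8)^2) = -41483/ 136+45 * sqrt(14)/ 16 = -294.50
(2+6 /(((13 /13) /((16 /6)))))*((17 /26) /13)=153 /169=0.91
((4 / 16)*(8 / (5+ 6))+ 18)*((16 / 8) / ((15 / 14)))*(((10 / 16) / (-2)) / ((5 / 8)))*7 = -3920 / 33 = -118.79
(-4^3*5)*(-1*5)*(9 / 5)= 2880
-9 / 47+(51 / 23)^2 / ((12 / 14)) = 275721 / 49726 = 5.54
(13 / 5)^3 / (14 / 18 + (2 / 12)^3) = 2808 / 125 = 22.46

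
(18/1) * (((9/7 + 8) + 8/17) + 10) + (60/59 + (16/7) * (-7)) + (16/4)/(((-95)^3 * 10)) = 10252344482208/30098149375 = 340.63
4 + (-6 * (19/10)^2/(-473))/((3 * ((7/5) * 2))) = 265241/66220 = 4.01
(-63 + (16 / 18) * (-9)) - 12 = -83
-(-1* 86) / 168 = 43 / 84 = 0.51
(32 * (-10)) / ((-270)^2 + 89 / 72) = -23040 / 5248889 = -0.00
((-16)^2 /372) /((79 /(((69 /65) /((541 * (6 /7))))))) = 5152 /258357255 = 0.00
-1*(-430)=430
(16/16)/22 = 1/22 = 0.05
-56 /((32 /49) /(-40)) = 3430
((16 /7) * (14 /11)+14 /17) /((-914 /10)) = -3490 /85459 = -0.04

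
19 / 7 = 2.71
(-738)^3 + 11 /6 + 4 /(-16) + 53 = -4823366609 /12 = -401947217.42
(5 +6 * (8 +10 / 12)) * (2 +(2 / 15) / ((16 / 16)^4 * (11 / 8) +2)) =47908 / 405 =118.29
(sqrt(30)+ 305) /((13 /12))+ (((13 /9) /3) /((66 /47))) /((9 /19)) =12* sqrt(30) /13+ 58849997 /208494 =287.32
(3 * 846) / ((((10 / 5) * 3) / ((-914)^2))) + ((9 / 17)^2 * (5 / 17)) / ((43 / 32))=74653122680532 / 211259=353372508.06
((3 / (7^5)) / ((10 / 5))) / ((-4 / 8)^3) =-0.00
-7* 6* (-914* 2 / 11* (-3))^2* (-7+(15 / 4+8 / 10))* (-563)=-8711414252856 / 605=-14399031822.90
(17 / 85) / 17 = 1 / 85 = 0.01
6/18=1/3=0.33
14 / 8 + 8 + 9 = 75 / 4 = 18.75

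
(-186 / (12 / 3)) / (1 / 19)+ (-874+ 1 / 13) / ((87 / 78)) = -96687 / 58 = -1667.02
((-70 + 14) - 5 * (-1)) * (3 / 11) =-13.91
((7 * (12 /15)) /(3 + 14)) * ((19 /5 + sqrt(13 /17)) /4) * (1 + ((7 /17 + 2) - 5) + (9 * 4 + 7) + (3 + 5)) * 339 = 398664 * sqrt(221) /4913 + 7574616 /1445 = 6448.25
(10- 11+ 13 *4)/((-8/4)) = -51/2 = -25.50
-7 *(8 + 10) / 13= -126 / 13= -9.69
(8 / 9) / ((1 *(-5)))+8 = 352 / 45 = 7.82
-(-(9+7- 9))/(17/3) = 21/17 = 1.24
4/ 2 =2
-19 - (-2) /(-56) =-533 /28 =-19.04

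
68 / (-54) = -34 / 27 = -1.26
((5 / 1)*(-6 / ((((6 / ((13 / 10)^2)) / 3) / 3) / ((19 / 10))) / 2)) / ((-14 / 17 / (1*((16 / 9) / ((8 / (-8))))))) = -54587 / 350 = -155.96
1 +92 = 93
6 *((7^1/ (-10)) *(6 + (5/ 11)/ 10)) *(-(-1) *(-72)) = 100548/ 55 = 1828.15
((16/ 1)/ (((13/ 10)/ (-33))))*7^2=-258720/ 13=-19901.54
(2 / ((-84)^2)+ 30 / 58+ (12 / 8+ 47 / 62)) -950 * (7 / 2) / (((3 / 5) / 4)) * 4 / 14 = -6330.56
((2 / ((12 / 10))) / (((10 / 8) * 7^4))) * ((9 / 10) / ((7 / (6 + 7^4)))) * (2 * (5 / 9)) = 9628 / 50421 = 0.19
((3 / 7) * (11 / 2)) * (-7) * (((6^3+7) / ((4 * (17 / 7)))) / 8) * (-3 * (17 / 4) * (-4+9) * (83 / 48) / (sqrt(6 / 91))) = 7125965 * sqrt(546) / 8192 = 20325.91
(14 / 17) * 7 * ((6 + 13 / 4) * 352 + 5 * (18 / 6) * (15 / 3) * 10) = 23093.41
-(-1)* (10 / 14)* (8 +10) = 12.86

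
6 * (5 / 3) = 10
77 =77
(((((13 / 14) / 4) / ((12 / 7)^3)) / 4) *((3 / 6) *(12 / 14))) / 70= 13 / 184320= 0.00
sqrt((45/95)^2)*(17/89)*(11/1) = 1683/1691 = 1.00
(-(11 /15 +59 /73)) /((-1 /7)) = 11816 /1095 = 10.79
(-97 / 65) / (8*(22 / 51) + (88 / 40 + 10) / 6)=-0.27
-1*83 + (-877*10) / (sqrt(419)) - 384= -467 - 8770*sqrt(419) / 419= -895.44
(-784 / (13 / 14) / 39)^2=120472576 / 257049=468.68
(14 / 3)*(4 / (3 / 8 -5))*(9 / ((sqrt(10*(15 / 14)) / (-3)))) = 1344*sqrt(21) / 185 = 33.29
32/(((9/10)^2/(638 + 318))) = 3059200/81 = 37767.90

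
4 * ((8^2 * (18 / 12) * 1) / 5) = 384 / 5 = 76.80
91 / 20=4.55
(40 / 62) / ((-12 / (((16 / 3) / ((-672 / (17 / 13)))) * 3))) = 85 / 50778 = 0.00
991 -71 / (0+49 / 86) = 42453 / 49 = 866.39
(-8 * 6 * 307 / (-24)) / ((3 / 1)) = 614 / 3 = 204.67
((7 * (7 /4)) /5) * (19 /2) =931 /40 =23.28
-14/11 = -1.27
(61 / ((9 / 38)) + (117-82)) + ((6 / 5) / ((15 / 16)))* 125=4073 / 9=452.56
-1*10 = -10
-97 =-97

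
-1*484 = -484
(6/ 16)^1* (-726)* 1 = -272.25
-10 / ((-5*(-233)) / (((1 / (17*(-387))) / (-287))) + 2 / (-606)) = -1515 / 333257814067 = -0.00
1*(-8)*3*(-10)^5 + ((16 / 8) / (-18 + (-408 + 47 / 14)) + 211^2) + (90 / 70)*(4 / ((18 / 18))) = 101249828115 / 41419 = 2444526.14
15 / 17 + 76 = 1307 / 17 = 76.88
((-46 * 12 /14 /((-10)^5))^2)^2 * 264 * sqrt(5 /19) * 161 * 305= 1049465035179 * sqrt(95) /63642578125000000000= 0.00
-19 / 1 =-19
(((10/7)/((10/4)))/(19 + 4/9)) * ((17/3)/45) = 68/18375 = 0.00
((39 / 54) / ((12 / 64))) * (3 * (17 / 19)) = 1768 / 171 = 10.34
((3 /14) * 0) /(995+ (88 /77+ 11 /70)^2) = 0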